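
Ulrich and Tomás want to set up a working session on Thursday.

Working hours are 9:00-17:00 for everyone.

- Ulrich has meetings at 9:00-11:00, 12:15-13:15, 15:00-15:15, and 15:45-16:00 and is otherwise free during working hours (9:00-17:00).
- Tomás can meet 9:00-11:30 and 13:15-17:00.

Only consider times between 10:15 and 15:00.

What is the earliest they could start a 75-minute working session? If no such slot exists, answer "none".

13:15

Ulrich free within 09:00–17:00: 11:00–12:15, 13:15–15:00, 15:15–15:45, 16:00–17:00.
Ulrich ∩ Tomás: 11:00–11:30, 13:15–15:00, 15:15–15:45, 16:00–17:00.
Restricted to 10:15–15:00: 11:00–11:30, 13:15–15:00.
Windows ≥ 75 min: 13:15–15:00.
Earliest such window starts at 13:15.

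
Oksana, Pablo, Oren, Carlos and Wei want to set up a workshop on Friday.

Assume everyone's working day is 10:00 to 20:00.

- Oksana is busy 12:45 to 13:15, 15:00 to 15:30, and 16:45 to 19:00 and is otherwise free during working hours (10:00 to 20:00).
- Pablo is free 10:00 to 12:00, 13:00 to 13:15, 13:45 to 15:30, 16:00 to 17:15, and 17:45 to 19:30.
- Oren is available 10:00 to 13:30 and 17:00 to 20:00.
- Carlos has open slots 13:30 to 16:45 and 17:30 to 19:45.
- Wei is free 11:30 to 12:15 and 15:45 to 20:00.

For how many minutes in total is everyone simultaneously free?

Oksana free within 10:00–20:00: 10:00–12:45, 13:15–15:00, 15:30–16:45, 19:00–20:00.
Oksana ∩ Pablo: 10:00–12:00, 13:45–15:00, 16:00–16:45, 19:00–19:30.
Oksana ∩ Pablo ∩ Oren: 10:00–12:00, 19:00–19:30.
Oksana ∩ Pablo ∩ Oren ∩ Carlos: 19:00–19:30.
Oksana ∩ Pablo ∩ Oren ∩ Carlos ∩ Wei: 19:00–19:30.
Total common minutes: 30.

30 minutes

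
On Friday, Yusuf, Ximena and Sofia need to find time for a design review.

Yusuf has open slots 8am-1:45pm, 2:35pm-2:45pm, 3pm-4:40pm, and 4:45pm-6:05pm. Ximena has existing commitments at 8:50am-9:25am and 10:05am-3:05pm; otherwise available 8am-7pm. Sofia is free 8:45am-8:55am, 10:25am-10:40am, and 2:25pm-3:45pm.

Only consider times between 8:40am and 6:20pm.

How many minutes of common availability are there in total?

Ximena free within 08:00–19:00: 08:00–08:50, 09:25–10:05, 15:05–19:00.
Yusuf ∩ Ximena: 08:00–08:50, 09:25–10:05, 15:05–16:40, 16:45–18:05.
Yusuf ∩ Ximena ∩ Sofia: 08:45–08:50, 15:05–15:45.
Restricted to 08:40–18:20: 08:45–08:50, 15:05–15:45.
Total common minutes: 5 + 40 = 45.

45 minutes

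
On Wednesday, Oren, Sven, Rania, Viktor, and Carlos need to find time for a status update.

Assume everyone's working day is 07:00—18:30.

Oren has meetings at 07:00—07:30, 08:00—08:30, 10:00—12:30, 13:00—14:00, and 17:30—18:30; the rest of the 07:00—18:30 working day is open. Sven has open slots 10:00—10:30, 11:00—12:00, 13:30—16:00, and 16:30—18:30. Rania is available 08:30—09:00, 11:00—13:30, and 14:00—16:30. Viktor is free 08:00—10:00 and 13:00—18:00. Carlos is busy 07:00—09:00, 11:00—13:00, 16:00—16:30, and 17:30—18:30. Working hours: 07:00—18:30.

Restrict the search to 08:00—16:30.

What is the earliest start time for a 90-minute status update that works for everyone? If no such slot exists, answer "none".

Oren free within 07:00–18:30: 07:30–08:00, 08:30–10:00, 12:30–13:00, 14:00–17:30.
Carlos free within 07:00–18:30: 09:00–11:00, 13:00–16:00, 16:30–17:30.
Oren ∩ Sven: 14:00–16:00, 16:30–17:30.
Oren ∩ Sven ∩ Rania: 14:00–16:00.
Oren ∩ Sven ∩ Rania ∩ Viktor: 14:00–16:00.
Oren ∩ Sven ∩ Rania ∩ Viktor ∩ Carlos: 14:00–16:00.
Restricted to 08:00–16:30: 14:00–16:00.
Windows ≥ 90 min: 14:00–16:00.
Earliest such window starts at 14:00.

14:00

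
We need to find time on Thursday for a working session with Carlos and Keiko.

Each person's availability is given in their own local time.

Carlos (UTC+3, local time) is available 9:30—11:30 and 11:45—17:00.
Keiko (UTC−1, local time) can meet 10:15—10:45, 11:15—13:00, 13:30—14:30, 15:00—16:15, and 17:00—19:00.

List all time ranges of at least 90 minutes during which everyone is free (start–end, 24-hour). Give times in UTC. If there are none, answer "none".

Carlos → UTC: 06:30–08:30, 08:45–14:00.
Keiko → UTC: 11:15–11:45, 12:15–14:00, 14:30–15:30, 16:00–17:15, 18:00–20:00.
Carlos ∩ Keiko: 11:15–11:45, 12:15–14:00.
Windows ≥ 90 min: 12:15–14:00.

12:15–14:00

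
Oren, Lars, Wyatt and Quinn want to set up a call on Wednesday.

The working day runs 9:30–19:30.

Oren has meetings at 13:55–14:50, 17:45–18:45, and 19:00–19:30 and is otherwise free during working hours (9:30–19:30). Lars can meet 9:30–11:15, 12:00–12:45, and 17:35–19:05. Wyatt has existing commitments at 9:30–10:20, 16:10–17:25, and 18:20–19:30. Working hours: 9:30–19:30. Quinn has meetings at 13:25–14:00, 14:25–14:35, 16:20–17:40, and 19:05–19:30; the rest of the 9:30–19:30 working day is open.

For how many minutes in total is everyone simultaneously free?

Oren free within 09:30–19:30: 09:30–13:55, 14:50–17:45, 18:45–19:00.
Wyatt free within 09:30–19:30: 10:20–16:10, 17:25–18:20.
Quinn free within 09:30–19:30: 09:30–13:25, 14:00–14:25, 14:35–16:20, 17:40–19:05.
Oren ∩ Lars: 09:30–11:15, 12:00–12:45, 17:35–17:45, 18:45–19:00.
Oren ∩ Lars ∩ Wyatt: 10:20–11:15, 12:00–12:45, 17:35–17:45.
Oren ∩ Lars ∩ Wyatt ∩ Quinn: 10:20–11:15, 12:00–12:45, 17:40–17:45.
Total common minutes: 55 + 45 + 5 = 105.

105 minutes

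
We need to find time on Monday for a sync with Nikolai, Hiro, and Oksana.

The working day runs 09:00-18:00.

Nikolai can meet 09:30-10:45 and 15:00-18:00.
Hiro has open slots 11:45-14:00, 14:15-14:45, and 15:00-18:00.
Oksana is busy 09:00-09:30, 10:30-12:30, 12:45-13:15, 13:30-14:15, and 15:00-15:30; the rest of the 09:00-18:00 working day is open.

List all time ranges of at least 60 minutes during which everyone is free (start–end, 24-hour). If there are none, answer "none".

Oksana free within 09:00–18:00: 09:30–10:30, 12:30–12:45, 13:15–13:30, 14:15–15:00, 15:30–18:00.
Nikolai ∩ Hiro: 15:00–18:00.
Nikolai ∩ Hiro ∩ Oksana: 15:30–18:00.
Windows ≥ 60 min: 15:30–18:00.

15:30–18:00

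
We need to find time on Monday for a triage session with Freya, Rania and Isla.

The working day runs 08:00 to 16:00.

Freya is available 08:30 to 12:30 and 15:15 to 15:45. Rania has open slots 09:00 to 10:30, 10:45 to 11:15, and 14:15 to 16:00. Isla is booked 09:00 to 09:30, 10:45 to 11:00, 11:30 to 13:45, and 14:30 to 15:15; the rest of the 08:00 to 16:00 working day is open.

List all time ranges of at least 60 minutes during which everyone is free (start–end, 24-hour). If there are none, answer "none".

09:30–10:30

Isla free within 08:00–16:00: 08:00–09:00, 09:30–10:45, 11:00–11:30, 13:45–14:30, 15:15–16:00.
Freya ∩ Rania: 09:00–10:30, 10:45–11:15, 15:15–15:45.
Freya ∩ Rania ∩ Isla: 09:30–10:30, 11:00–11:15, 15:15–15:45.
Windows ≥ 60 min: 09:30–10:30.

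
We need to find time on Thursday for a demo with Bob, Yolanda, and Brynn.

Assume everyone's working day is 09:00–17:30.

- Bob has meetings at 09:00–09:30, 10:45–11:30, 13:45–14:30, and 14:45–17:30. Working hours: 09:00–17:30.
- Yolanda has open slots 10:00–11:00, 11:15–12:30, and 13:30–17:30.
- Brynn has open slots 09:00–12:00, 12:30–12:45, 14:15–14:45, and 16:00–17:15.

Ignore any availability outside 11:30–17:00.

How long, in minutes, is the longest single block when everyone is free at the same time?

Bob free within 09:00–17:30: 09:30–10:45, 11:30–13:45, 14:30–14:45.
Bob ∩ Yolanda: 10:00–10:45, 11:30–12:30, 13:30–13:45, 14:30–14:45.
Bob ∩ Yolanda ∩ Brynn: 10:00–10:45, 11:30–12:00, 14:30–14:45.
Restricted to 11:30–17:00: 11:30–12:00, 14:30–14:45.
Common window lengths: 30, 15 min; longest is 30.

30 minutes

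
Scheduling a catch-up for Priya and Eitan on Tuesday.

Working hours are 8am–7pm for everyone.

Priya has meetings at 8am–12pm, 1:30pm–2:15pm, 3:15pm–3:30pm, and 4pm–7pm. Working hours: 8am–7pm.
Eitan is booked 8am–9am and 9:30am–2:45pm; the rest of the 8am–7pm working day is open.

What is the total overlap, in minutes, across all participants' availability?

Priya free within 08:00–19:00: 12:00–13:30, 14:15–15:15, 15:30–16:00.
Eitan free within 08:00–19:00: 09:00–09:30, 14:45–19:00.
Priya ∩ Eitan: 14:45–15:15, 15:30–16:00.
Total common minutes: 30 + 30 = 60.

60 minutes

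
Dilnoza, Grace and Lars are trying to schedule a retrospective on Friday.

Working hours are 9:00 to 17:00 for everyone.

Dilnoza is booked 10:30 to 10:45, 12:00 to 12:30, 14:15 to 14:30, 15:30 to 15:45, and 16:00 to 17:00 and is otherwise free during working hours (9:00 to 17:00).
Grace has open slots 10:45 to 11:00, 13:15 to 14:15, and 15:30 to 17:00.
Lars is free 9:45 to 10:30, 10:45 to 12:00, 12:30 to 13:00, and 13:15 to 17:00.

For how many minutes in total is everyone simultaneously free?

90 minutes

Dilnoza free within 09:00–17:00: 09:00–10:30, 10:45–12:00, 12:30–14:15, 14:30–15:30, 15:45–16:00.
Dilnoza ∩ Grace: 10:45–11:00, 13:15–14:15, 15:45–16:00.
Dilnoza ∩ Grace ∩ Lars: 10:45–11:00, 13:15–14:15, 15:45–16:00.
Total common minutes: 15 + 60 + 15 = 90.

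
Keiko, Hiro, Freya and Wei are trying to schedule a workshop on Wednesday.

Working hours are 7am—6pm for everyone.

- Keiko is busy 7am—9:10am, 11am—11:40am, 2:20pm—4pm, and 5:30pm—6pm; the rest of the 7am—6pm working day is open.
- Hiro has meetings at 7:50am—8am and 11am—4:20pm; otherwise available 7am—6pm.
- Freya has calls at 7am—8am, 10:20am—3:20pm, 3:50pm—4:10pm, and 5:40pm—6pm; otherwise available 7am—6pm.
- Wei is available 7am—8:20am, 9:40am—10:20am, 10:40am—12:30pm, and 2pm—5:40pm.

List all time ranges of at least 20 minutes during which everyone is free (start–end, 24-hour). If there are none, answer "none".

Keiko free within 07:00–18:00: 09:10–11:00, 11:40–14:20, 16:00–17:30.
Hiro free within 07:00–18:00: 07:00–07:50, 08:00–11:00, 16:20–18:00.
Freya free within 07:00–18:00: 08:00–10:20, 15:20–15:50, 16:10–17:40.
Keiko ∩ Hiro: 09:10–11:00, 16:20–17:30.
Keiko ∩ Hiro ∩ Freya: 09:10–10:20, 16:20–17:30.
Keiko ∩ Hiro ∩ Freya ∩ Wei: 09:40–10:20, 16:20–17:30.
Windows ≥ 20 min: 09:40–10:20, 16:20–17:30.

09:40–10:20, 16:20–17:30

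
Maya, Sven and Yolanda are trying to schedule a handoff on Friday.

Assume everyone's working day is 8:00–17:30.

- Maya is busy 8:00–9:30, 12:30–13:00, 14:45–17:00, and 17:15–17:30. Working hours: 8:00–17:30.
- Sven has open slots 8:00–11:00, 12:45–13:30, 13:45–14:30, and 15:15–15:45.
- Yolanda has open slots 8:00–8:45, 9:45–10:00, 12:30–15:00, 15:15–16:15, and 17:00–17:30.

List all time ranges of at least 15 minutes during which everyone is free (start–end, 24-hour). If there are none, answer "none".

09:45–10:00, 13:00–13:30, 13:45–14:30

Maya free within 08:00–17:30: 09:30–12:30, 13:00–14:45, 17:00–17:15.
Maya ∩ Sven: 09:30–11:00, 13:00–13:30, 13:45–14:30.
Maya ∩ Sven ∩ Yolanda: 09:45–10:00, 13:00–13:30, 13:45–14:30.
Windows ≥ 15 min: 09:45–10:00, 13:00–13:30, 13:45–14:30.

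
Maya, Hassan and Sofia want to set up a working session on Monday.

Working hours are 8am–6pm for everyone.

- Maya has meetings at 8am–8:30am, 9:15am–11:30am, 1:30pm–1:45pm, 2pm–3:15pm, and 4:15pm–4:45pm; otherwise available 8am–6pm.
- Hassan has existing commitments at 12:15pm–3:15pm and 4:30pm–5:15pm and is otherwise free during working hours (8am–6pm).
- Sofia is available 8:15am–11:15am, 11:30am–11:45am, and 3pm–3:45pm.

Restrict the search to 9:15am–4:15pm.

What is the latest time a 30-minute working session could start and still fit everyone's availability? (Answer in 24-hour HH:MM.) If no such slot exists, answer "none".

15:15

Maya free within 08:00–18:00: 08:30–09:15, 11:30–13:30, 13:45–14:00, 15:15–16:15, 16:45–18:00.
Hassan free within 08:00–18:00: 08:00–12:15, 15:15–16:30, 17:15–18:00.
Maya ∩ Hassan: 08:30–09:15, 11:30–12:15, 15:15–16:15, 17:15–18:00.
Maya ∩ Hassan ∩ Sofia: 08:30–09:15, 11:30–11:45, 15:15–15:45.
Restricted to 09:15–16:15: 11:30–11:45, 15:15–15:45.
Windows ≥ 30 min: 15:15–15:45.
Latest start in the last window 15:15–15:45 is 15:45 − 30 min = 15:15.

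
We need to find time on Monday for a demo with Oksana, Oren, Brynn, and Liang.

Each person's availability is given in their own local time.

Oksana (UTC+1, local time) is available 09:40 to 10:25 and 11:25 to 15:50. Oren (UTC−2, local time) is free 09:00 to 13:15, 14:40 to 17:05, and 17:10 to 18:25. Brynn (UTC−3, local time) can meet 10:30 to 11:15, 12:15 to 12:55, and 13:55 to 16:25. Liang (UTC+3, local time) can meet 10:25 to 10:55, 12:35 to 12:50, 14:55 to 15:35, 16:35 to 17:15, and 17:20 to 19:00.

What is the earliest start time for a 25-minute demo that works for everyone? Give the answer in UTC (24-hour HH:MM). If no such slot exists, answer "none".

13:35

Oksana → UTC: 08:40–09:25, 10:25–14:50.
Oren → UTC: 11:00–15:15, 16:40–19:05, 19:10–20:25.
Brynn → UTC: 13:30–14:15, 15:15–15:55, 16:55–19:25.
Liang → UTC: 07:25–07:55, 09:35–09:50, 11:55–12:35, 13:35–14:15, 14:20–16:00.
Oksana ∩ Oren: 11:00–14:50.
Oksana ∩ Oren ∩ Brynn: 13:30–14:15.
Oksana ∩ Oren ∩ Brynn ∩ Liang: 13:35–14:15.
Windows ≥ 25 min: 13:35–14:15.
Earliest such window starts at 13:35.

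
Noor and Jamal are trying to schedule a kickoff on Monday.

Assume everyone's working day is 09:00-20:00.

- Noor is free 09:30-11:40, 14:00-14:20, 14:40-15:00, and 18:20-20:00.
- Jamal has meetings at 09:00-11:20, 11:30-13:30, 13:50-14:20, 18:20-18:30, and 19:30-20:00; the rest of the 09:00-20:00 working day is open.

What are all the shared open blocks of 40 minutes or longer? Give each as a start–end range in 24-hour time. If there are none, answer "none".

18:30–19:30

Jamal free within 09:00–20:00: 11:20–11:30, 13:30–13:50, 14:20–18:20, 18:30–19:30.
Noor ∩ Jamal: 11:20–11:30, 14:40–15:00, 18:30–19:30.
Windows ≥ 40 min: 18:30–19:30.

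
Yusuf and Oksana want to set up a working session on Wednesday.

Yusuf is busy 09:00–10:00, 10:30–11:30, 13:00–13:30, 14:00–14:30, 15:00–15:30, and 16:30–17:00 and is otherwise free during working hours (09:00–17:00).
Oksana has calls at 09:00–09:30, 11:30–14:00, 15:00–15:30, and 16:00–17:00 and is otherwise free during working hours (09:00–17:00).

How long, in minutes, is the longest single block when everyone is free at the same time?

Yusuf free within 09:00–17:00: 10:00–10:30, 11:30–13:00, 13:30–14:00, 14:30–15:00, 15:30–16:30.
Oksana free within 09:00–17:00: 09:30–11:30, 14:00–15:00, 15:30–16:00.
Yusuf ∩ Oksana: 10:00–10:30, 14:30–15:00, 15:30–16:00.
Common window lengths: 30, 30, 30 min; longest is 30.

30 minutes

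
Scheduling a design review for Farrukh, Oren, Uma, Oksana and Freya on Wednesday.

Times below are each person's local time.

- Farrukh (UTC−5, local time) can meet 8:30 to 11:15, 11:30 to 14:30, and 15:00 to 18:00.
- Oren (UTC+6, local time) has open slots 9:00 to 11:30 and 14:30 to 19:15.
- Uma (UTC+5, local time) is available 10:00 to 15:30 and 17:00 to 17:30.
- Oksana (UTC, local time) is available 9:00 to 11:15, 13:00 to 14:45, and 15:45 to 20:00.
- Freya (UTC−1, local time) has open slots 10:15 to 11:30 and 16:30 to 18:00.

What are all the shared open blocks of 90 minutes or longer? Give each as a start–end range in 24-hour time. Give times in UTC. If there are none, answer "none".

Farrukh → UTC: 13:30–16:15, 16:30–19:30, 20:00–23:00.
Oren → UTC: 03:00–05:30, 08:30–13:15.
Uma → UTC: 05:00–10:30, 12:00–12:30.
Oksana → UTC: 09:00–11:15, 13:00–14:45, 15:45–20:00.
Freya → UTC: 11:15–12:30, 17:30–19:00.
Farrukh ∩ Oren: (none).
Farrukh ∩ Oren ∩ Uma: (none).
Farrukh ∩ Oren ∩ Uma ∩ Oksana: (none).
Farrukh ∩ Oren ∩ Uma ∩ Oksana ∩ Freya: (none).
Windows ≥ 90 min: (none).

none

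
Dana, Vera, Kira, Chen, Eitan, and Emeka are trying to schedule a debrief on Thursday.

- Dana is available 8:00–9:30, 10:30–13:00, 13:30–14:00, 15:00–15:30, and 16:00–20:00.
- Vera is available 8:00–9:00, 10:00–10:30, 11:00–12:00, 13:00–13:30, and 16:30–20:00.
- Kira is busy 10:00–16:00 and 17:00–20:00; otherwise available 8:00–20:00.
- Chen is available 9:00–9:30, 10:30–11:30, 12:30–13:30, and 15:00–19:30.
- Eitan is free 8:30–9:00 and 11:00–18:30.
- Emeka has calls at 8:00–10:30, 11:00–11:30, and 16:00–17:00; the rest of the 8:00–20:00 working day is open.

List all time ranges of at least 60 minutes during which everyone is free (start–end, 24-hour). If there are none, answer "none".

Kira free within 08:00–20:00: 08:00–10:00, 16:00–17:00.
Emeka free within 08:00–20:00: 10:30–11:00, 11:30–16:00, 17:00–20:00.
Dana ∩ Vera: 08:00–09:00, 11:00–12:00, 16:30–20:00.
Dana ∩ Vera ∩ Kira: 08:00–09:00, 16:30–17:00.
Dana ∩ Vera ∩ Kira ∩ Chen: 16:30–17:00.
Dana ∩ Vera ∩ Kira ∩ Chen ∩ Eitan: 16:30–17:00.
Dana ∩ Vera ∩ Kira ∩ Chen ∩ Eitan ∩ Emeka: (none).
Windows ≥ 60 min: (none).

none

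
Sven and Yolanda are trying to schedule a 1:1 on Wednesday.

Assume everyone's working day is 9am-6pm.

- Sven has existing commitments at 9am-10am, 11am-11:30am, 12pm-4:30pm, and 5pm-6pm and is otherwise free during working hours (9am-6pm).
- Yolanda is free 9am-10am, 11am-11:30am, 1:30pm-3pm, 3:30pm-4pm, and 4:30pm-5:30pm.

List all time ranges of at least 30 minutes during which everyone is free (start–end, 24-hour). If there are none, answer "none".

16:30–17:00

Sven free within 09:00–18:00: 10:00–11:00, 11:30–12:00, 16:30–17:00.
Sven ∩ Yolanda: 16:30–17:00.
Windows ≥ 30 min: 16:30–17:00.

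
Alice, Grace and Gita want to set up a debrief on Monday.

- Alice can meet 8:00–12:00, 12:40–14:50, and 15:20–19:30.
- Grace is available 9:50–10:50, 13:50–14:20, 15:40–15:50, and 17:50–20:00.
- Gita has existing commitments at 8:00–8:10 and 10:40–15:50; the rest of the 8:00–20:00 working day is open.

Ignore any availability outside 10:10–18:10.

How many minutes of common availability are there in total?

50 minutes

Gita free within 08:00–20:00: 08:10–10:40, 15:50–20:00.
Alice ∩ Grace: 09:50–10:50, 13:50–14:20, 15:40–15:50, 17:50–19:30.
Alice ∩ Grace ∩ Gita: 09:50–10:40, 17:50–19:30.
Restricted to 10:10–18:10: 10:10–10:40, 17:50–18:10.
Total common minutes: 30 + 20 = 50.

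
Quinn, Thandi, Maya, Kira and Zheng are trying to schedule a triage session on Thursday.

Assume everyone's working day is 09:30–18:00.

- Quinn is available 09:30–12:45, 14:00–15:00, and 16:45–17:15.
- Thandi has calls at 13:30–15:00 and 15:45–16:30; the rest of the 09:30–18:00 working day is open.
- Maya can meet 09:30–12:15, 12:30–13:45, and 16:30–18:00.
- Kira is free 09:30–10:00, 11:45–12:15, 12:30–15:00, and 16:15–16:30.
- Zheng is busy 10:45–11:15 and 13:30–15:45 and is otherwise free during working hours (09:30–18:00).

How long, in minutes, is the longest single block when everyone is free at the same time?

Thandi free within 09:30–18:00: 09:30–13:30, 15:00–15:45, 16:30–18:00.
Zheng free within 09:30–18:00: 09:30–10:45, 11:15–13:30, 15:45–18:00.
Quinn ∩ Thandi: 09:30–12:45, 16:45–17:15.
Quinn ∩ Thandi ∩ Maya: 09:30–12:15, 12:30–12:45, 16:45–17:15.
Quinn ∩ Thandi ∩ Maya ∩ Kira: 09:30–10:00, 11:45–12:15, 12:30–12:45.
Quinn ∩ Thandi ∩ Maya ∩ Kira ∩ Zheng: 09:30–10:00, 11:45–12:15, 12:30–12:45.
Common window lengths: 30, 30, 15 min; longest is 30.

30 minutes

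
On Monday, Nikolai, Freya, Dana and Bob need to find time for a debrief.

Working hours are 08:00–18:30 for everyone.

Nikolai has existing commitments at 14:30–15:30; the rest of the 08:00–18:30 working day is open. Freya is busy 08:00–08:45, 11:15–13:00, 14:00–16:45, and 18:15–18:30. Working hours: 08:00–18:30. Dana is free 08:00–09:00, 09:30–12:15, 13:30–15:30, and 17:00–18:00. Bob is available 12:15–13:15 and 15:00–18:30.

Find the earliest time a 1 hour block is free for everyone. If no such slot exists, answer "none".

Nikolai free within 08:00–18:30: 08:00–14:30, 15:30–18:30.
Freya free within 08:00–18:30: 08:45–11:15, 13:00–14:00, 16:45–18:15.
Nikolai ∩ Freya: 08:45–11:15, 13:00–14:00, 16:45–18:15.
Nikolai ∩ Freya ∩ Dana: 08:45–09:00, 09:30–11:15, 13:30–14:00, 17:00–18:00.
Nikolai ∩ Freya ∩ Dana ∩ Bob: 17:00–18:00.
Windows ≥ 60 min: 17:00–18:00.
Earliest such window starts at 17:00.

17:00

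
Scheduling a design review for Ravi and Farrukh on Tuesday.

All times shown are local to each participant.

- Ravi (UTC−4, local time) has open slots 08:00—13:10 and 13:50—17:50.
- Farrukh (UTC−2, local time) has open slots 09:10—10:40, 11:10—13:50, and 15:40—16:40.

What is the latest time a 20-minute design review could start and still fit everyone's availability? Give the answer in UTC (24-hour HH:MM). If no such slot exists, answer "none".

18:20

Ravi → UTC: 12:00–17:10, 17:50–21:50.
Farrukh → UTC: 11:10–12:40, 13:10–15:50, 17:40–18:40.
Ravi ∩ Farrukh: 12:00–12:40, 13:10–15:50, 17:50–18:40.
Windows ≥ 20 min: 12:00–12:40, 13:10–15:50, 17:50–18:40.
Latest start in the last window 17:50–18:40 is 18:40 − 20 min = 18:20.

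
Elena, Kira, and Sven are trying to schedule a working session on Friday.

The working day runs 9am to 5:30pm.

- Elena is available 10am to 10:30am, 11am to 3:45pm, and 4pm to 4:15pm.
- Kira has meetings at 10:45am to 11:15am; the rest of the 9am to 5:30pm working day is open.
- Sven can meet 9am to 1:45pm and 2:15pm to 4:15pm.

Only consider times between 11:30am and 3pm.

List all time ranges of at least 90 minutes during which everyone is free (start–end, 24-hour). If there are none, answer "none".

11:30–13:45

Kira free within 09:00–17:30: 09:00–10:45, 11:15–17:30.
Elena ∩ Kira: 10:00–10:30, 11:15–15:45, 16:00–16:15.
Elena ∩ Kira ∩ Sven: 10:00–10:30, 11:15–13:45, 14:15–15:45, 16:00–16:15.
Restricted to 11:30–15:00: 11:30–13:45, 14:15–15:00.
Windows ≥ 90 min: 11:30–13:45.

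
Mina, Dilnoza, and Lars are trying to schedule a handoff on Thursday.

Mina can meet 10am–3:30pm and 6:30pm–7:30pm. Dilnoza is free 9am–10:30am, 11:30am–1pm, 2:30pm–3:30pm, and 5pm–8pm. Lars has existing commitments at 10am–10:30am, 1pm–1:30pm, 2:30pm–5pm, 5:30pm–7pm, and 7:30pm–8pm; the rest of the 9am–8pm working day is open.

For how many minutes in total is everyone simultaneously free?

Lars free within 09:00–20:00: 09:00–10:00, 10:30–13:00, 13:30–14:30, 17:00–17:30, 19:00–19:30.
Mina ∩ Dilnoza: 10:00–10:30, 11:30–13:00, 14:30–15:30, 18:30–19:30.
Mina ∩ Dilnoza ∩ Lars: 11:30–13:00, 19:00–19:30.
Total common minutes: 90 + 30 = 120.

120 minutes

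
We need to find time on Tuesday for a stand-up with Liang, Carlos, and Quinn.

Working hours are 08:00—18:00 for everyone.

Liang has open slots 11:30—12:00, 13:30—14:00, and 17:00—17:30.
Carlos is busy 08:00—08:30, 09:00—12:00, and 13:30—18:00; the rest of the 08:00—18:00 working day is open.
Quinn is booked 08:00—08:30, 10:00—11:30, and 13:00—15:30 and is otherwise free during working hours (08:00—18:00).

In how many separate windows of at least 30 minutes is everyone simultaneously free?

Carlos free within 08:00–18:00: 08:30–09:00, 12:00–13:30.
Quinn free within 08:00–18:00: 08:30–10:00, 11:30–13:00, 15:30–18:00.
Liang ∩ Carlos: (none).
Liang ∩ Carlos ∩ Quinn: (none).
Windows ≥ 30 min: (none).
That's 0 windows.

0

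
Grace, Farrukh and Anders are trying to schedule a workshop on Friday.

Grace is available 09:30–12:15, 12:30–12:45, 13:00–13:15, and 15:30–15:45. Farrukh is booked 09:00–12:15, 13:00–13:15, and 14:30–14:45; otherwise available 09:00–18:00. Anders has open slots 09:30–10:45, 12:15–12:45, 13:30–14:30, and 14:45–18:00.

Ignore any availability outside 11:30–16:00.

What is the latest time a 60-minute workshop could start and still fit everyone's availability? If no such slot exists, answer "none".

none

Farrukh free within 09:00–18:00: 12:15–13:00, 13:15–14:30, 14:45–18:00.
Grace ∩ Farrukh: 12:30–12:45, 15:30–15:45.
Grace ∩ Farrukh ∩ Anders: 12:30–12:45, 15:30–15:45.
Restricted to 11:30–16:00: 12:30–12:45, 15:30–15:45.
Windows ≥ 60 min: (none).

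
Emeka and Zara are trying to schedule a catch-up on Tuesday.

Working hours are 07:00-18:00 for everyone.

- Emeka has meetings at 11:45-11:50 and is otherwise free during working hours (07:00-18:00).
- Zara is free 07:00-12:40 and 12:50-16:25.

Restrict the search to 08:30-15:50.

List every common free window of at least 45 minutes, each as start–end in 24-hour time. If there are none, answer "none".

08:30–11:45, 11:50–12:40, 12:50–15:50

Emeka free within 07:00–18:00: 07:00–11:45, 11:50–18:00.
Emeka ∩ Zara: 07:00–11:45, 11:50–12:40, 12:50–16:25.
Restricted to 08:30–15:50: 08:30–11:45, 11:50–12:40, 12:50–15:50.
Windows ≥ 45 min: 08:30–11:45, 11:50–12:40, 12:50–15:50.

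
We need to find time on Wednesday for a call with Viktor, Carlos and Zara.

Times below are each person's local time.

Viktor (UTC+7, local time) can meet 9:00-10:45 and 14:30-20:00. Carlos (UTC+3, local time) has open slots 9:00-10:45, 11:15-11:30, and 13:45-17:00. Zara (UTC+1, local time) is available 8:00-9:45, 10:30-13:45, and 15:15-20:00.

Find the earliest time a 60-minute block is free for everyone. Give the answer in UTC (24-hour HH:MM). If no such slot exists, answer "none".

Viktor → UTC: 02:00–03:45, 07:30–13:00.
Carlos → UTC: 06:00–07:45, 08:15–08:30, 10:45–14:00.
Zara → UTC: 07:00–08:45, 09:30–12:45, 14:15–19:00.
Viktor ∩ Carlos: 07:30–07:45, 08:15–08:30, 10:45–13:00.
Viktor ∩ Carlos ∩ Zara: 07:30–07:45, 08:15–08:30, 10:45–12:45.
Windows ≥ 60 min: 10:45–12:45.
Earliest such window starts at 10:45.

10:45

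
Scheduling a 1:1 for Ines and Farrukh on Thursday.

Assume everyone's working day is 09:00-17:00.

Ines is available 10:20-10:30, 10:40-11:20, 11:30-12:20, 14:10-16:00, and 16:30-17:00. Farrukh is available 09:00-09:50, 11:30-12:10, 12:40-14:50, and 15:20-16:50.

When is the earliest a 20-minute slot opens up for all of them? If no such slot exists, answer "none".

11:30

Ines ∩ Farrukh: 11:30–12:10, 14:10–14:50, 15:20–16:00, 16:30–16:50.
Windows ≥ 20 min: 11:30–12:10, 14:10–14:50, 15:20–16:00, 16:30–16:50.
Earliest such window starts at 11:30.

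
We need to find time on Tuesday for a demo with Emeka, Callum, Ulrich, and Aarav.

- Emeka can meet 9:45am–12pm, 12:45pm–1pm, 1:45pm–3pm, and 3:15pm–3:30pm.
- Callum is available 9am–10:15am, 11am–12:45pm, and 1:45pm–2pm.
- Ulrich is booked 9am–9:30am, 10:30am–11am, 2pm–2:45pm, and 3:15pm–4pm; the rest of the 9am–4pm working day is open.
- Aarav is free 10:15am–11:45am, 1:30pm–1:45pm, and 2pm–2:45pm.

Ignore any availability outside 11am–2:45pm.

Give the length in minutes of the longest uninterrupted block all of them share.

45 minutes

Ulrich free within 09:00–16:00: 09:30–10:30, 11:00–14:00, 14:45–15:15.
Emeka ∩ Callum: 09:45–10:15, 11:00–12:00, 13:45–14:00.
Emeka ∩ Callum ∩ Ulrich: 09:45–10:15, 11:00–12:00, 13:45–14:00.
Emeka ∩ Callum ∩ Ulrich ∩ Aarav: 11:00–11:45.
Restricted to 11:00–14:45: 11:00–11:45.
Single common window of 45 minutes.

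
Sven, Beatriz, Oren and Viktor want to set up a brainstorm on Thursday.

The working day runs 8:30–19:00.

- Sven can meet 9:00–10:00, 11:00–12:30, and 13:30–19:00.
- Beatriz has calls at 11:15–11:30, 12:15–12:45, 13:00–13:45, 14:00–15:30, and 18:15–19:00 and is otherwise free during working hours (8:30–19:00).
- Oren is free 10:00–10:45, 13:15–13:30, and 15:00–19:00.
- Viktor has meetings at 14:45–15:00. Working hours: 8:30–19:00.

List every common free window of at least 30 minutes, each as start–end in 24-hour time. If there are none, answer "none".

15:30–18:15

Beatriz free within 08:30–19:00: 08:30–11:15, 11:30–12:15, 12:45–13:00, 13:45–14:00, 15:30–18:15.
Viktor free within 08:30–19:00: 08:30–14:45, 15:00–19:00.
Sven ∩ Beatriz: 09:00–10:00, 11:00–11:15, 11:30–12:15, 13:45–14:00, 15:30–18:15.
Sven ∩ Beatriz ∩ Oren: 15:30–18:15.
Sven ∩ Beatriz ∩ Oren ∩ Viktor: 15:30–18:15.
Windows ≥ 30 min: 15:30–18:15.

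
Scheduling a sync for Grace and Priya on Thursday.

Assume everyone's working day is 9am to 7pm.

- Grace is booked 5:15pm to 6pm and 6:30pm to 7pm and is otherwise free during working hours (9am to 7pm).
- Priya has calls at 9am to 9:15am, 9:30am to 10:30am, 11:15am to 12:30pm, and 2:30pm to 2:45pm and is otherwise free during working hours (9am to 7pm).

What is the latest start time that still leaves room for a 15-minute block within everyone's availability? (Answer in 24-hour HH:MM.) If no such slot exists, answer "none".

18:15

Grace free within 09:00–19:00: 09:00–17:15, 18:00–18:30.
Priya free within 09:00–19:00: 09:15–09:30, 10:30–11:15, 12:30–14:30, 14:45–19:00.
Grace ∩ Priya: 09:15–09:30, 10:30–11:15, 12:30–14:30, 14:45–17:15, 18:00–18:30.
Windows ≥ 15 min: 09:15–09:30, 10:30–11:15, 12:30–14:30, 14:45–17:15, 18:00–18:30.
Latest start in the last window 18:00–18:30 is 18:30 − 15 min = 18:15.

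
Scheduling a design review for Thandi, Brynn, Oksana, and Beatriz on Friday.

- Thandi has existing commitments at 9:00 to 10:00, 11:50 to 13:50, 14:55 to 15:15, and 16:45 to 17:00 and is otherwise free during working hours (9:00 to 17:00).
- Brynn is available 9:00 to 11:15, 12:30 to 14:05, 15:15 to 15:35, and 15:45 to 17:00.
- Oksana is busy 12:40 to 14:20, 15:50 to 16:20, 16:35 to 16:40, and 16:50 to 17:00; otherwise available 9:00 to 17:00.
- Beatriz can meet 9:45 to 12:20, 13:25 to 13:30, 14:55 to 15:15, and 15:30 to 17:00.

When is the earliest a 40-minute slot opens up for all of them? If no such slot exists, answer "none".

10:00

Thandi free within 09:00–17:00: 10:00–11:50, 13:50–14:55, 15:15–16:45.
Oksana free within 09:00–17:00: 09:00–12:40, 14:20–15:50, 16:20–16:35, 16:40–16:50.
Thandi ∩ Brynn: 10:00–11:15, 13:50–14:05, 15:15–15:35, 15:45–16:45.
Thandi ∩ Brynn ∩ Oksana: 10:00–11:15, 15:15–15:35, 15:45–15:50, 16:20–16:35, 16:40–16:45.
Thandi ∩ Brynn ∩ Oksana ∩ Beatriz: 10:00–11:15, 15:30–15:35, 15:45–15:50, 16:20–16:35, 16:40–16:45.
Windows ≥ 40 min: 10:00–11:15.
Earliest such window starts at 10:00.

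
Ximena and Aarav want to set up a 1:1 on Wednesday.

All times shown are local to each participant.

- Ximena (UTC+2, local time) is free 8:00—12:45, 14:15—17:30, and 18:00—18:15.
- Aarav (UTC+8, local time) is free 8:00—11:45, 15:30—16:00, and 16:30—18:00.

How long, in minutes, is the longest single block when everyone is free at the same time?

Ximena → UTC: 06:00–10:45, 12:15–15:30, 16:00–16:15.
Aarav → UTC: 00:00–03:45, 07:30–08:00, 08:30–10:00.
Ximena ∩ Aarav: 07:30–08:00, 08:30–10:00.
Common window lengths: 30, 90 min; longest is 90.

90 minutes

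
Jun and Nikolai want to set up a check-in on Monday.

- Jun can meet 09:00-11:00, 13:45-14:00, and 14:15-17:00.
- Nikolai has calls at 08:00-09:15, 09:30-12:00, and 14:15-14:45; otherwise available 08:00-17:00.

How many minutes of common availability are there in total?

165 minutes

Nikolai free within 08:00–17:00: 09:15–09:30, 12:00–14:15, 14:45–17:00.
Jun ∩ Nikolai: 09:15–09:30, 13:45–14:00, 14:45–17:00.
Total common minutes: 15 + 15 + 135 = 165.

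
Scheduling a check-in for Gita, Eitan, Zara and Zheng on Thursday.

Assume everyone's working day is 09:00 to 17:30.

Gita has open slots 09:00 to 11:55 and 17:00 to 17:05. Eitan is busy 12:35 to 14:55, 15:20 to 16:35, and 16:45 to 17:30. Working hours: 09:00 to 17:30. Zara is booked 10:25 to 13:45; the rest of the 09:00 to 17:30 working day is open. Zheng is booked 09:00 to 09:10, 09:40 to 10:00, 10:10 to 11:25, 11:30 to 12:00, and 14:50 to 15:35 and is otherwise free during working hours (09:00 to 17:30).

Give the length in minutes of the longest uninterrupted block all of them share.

30 minutes

Eitan free within 09:00–17:30: 09:00–12:35, 14:55–15:20, 16:35–16:45.
Zara free within 09:00–17:30: 09:00–10:25, 13:45–17:30.
Zheng free within 09:00–17:30: 09:10–09:40, 10:00–10:10, 11:25–11:30, 12:00–14:50, 15:35–17:30.
Gita ∩ Eitan: 09:00–11:55.
Gita ∩ Eitan ∩ Zara: 09:00–10:25.
Gita ∩ Eitan ∩ Zara ∩ Zheng: 09:10–09:40, 10:00–10:10.
Common window lengths: 30, 10 min; longest is 30.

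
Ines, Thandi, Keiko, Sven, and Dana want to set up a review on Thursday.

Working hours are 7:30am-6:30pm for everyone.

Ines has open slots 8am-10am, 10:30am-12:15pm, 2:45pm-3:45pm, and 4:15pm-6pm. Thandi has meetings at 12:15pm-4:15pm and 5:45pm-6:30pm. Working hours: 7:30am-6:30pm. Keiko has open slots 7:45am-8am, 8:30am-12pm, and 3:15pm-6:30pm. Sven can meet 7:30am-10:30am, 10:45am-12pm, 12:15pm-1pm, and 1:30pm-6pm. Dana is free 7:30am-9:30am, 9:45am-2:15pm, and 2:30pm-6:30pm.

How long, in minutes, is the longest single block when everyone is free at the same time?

90 minutes

Thandi free within 07:30–18:30: 07:30–12:15, 16:15–17:45.
Ines ∩ Thandi: 08:00–10:00, 10:30–12:15, 16:15–17:45.
Ines ∩ Thandi ∩ Keiko: 08:30–10:00, 10:30–12:00, 16:15–17:45.
Ines ∩ Thandi ∩ Keiko ∩ Sven: 08:30–10:00, 10:45–12:00, 16:15–17:45.
Ines ∩ Thandi ∩ Keiko ∩ Sven ∩ Dana: 08:30–09:30, 09:45–10:00, 10:45–12:00, 16:15–17:45.
Common window lengths: 60, 15, 75, 90 min; longest is 90.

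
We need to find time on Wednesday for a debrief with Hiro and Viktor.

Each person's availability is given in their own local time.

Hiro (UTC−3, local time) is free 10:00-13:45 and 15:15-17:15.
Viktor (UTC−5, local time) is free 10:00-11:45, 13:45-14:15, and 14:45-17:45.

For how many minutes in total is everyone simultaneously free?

165 minutes

Hiro → UTC: 13:00–16:45, 18:15–20:15.
Viktor → UTC: 15:00–16:45, 18:45–19:15, 19:45–22:45.
Hiro ∩ Viktor: 15:00–16:45, 18:45–19:15, 19:45–20:15.
Total common minutes: 105 + 30 + 30 = 165.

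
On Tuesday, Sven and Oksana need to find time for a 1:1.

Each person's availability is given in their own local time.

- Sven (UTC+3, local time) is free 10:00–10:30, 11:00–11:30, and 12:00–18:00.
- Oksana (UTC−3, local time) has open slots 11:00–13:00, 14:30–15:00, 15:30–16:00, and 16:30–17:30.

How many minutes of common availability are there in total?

60 minutes

Sven → UTC: 07:00–07:30, 08:00–08:30, 09:00–15:00.
Oksana → UTC: 14:00–16:00, 17:30–18:00, 18:30–19:00, 19:30–20:30.
Sven ∩ Oksana: 14:00–15:00.
Total common minutes: 60.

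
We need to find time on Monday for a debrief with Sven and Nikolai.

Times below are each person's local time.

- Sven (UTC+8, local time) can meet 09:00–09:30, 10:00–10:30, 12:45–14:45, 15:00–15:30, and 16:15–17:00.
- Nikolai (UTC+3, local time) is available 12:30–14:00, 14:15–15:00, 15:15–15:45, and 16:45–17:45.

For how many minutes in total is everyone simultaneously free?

0 minutes

Sven → UTC: 01:00–01:30, 02:00–02:30, 04:45–06:45, 07:00–07:30, 08:15–09:00.
Nikolai → UTC: 09:30–11:00, 11:15–12:00, 12:15–12:45, 13:45–14:45.
Sven ∩ Nikolai: (none).
Total common minutes: 0.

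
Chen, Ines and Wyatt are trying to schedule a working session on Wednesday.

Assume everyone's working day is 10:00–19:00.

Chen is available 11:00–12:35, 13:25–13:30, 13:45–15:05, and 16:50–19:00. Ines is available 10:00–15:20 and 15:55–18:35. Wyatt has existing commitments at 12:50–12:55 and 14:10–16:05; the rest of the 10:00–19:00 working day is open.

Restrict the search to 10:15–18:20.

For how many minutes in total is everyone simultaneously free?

Wyatt free within 10:00–19:00: 10:00–12:50, 12:55–14:10, 16:05–19:00.
Chen ∩ Ines: 11:00–12:35, 13:25–13:30, 13:45–15:05, 16:50–18:35.
Chen ∩ Ines ∩ Wyatt: 11:00–12:35, 13:25–13:30, 13:45–14:10, 16:50–18:35.
Restricted to 10:15–18:20: 11:00–12:35, 13:25–13:30, 13:45–14:10, 16:50–18:20.
Total common minutes: 95 + 5 + 25 + 90 = 215.

215 minutes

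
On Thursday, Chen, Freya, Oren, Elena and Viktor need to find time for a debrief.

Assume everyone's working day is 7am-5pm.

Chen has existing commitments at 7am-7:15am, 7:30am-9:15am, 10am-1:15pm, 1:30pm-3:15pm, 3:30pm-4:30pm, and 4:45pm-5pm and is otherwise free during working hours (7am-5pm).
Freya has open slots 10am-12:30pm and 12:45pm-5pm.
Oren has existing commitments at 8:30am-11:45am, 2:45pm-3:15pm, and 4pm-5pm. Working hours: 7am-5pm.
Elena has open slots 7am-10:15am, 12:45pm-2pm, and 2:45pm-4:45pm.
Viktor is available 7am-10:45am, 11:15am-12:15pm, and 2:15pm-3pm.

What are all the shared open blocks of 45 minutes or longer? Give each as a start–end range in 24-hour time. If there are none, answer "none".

none

Chen free within 07:00–17:00: 07:15–07:30, 09:15–10:00, 13:15–13:30, 15:15–15:30, 16:30–16:45.
Oren free within 07:00–17:00: 07:00–08:30, 11:45–14:45, 15:15–16:00.
Chen ∩ Freya: 13:15–13:30, 15:15–15:30, 16:30–16:45.
Chen ∩ Freya ∩ Oren: 13:15–13:30, 15:15–15:30.
Chen ∩ Freya ∩ Oren ∩ Elena: 13:15–13:30, 15:15–15:30.
Chen ∩ Freya ∩ Oren ∩ Elena ∩ Viktor: (none).
Windows ≥ 45 min: (none).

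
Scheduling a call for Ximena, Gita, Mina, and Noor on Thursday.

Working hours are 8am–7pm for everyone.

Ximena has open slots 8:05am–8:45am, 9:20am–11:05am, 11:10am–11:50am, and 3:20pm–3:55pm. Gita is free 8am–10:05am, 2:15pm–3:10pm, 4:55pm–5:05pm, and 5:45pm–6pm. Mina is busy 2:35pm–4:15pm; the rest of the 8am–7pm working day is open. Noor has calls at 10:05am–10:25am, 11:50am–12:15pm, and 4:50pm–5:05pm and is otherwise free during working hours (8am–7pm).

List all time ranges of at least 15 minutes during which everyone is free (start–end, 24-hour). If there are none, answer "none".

Mina free within 08:00–19:00: 08:00–14:35, 16:15–19:00.
Noor free within 08:00–19:00: 08:00–10:05, 10:25–11:50, 12:15–16:50, 17:05–19:00.
Ximena ∩ Gita: 08:05–08:45, 09:20–10:05.
Ximena ∩ Gita ∩ Mina: 08:05–08:45, 09:20–10:05.
Ximena ∩ Gita ∩ Mina ∩ Noor: 08:05–08:45, 09:20–10:05.
Windows ≥ 15 min: 08:05–08:45, 09:20–10:05.

08:05–08:45, 09:20–10:05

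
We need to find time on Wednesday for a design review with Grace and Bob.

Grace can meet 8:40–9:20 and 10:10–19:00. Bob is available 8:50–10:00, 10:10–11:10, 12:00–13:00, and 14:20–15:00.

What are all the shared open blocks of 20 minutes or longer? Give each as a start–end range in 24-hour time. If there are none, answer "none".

Grace ∩ Bob: 08:50–09:20, 10:10–11:10, 12:00–13:00, 14:20–15:00.
Windows ≥ 20 min: 08:50–09:20, 10:10–11:10, 12:00–13:00, 14:20–15:00.

08:50–09:20, 10:10–11:10, 12:00–13:00, 14:20–15:00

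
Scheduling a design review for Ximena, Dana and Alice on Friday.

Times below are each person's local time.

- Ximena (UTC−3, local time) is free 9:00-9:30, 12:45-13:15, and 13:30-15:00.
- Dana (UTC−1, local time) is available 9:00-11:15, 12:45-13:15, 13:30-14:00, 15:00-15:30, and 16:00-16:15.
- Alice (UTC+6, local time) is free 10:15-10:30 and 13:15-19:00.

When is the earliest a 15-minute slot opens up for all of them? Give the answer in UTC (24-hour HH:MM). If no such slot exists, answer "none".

Ximena → UTC: 12:00–12:30, 15:45–16:15, 16:30–18:00.
Dana → UTC: 10:00–12:15, 13:45–14:15, 14:30–15:00, 16:00–16:30, 17:00–17:15.
Alice → UTC: 04:15–04:30, 07:15–13:00.
Ximena ∩ Dana: 12:00–12:15, 16:00–16:15, 17:00–17:15.
Ximena ∩ Dana ∩ Alice: 12:00–12:15.
Windows ≥ 15 min: 12:00–12:15.
Earliest such window starts at 12:00.

12:00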